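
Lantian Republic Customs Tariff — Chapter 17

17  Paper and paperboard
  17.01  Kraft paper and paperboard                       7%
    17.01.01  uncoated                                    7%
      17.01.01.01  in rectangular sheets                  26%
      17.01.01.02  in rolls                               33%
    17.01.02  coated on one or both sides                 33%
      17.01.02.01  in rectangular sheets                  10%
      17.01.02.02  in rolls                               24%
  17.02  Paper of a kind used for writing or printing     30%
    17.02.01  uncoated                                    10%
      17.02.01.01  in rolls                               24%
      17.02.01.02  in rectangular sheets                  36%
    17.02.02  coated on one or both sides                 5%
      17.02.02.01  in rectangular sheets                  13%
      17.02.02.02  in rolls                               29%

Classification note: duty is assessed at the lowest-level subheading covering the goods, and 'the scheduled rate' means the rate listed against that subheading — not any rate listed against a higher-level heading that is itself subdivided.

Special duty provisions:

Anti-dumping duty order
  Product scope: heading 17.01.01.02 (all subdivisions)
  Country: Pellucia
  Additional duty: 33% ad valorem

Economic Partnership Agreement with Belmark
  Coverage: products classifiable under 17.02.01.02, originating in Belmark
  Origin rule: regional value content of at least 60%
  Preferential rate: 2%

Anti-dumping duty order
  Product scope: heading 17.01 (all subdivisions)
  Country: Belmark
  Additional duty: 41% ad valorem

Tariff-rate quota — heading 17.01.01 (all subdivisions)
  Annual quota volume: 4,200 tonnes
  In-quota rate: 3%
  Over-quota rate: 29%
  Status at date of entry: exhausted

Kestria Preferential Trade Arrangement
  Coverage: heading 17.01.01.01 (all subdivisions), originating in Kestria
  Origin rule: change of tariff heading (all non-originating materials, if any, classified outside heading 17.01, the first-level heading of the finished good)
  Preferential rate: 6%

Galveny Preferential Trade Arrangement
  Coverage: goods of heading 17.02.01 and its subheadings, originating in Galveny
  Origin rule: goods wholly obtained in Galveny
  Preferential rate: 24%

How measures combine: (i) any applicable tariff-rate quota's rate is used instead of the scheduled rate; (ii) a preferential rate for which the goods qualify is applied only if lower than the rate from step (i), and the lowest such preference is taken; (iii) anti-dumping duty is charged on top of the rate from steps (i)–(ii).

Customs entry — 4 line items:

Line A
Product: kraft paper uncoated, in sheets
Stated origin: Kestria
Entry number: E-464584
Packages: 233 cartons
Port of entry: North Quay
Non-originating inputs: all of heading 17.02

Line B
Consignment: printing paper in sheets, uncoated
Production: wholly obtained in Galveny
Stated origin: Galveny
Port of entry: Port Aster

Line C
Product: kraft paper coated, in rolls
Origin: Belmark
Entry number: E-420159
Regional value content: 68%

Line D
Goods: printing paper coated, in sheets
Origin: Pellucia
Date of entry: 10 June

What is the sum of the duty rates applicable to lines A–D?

108%

Line A: kraft paper → 17.01; uncoated → 17.01.01; in sheets → 17.01.01.01. Scheduled 26%. quota on 17.01.01 exhausted → over-quota 29%; Kestria agreement on 17.01.01.01: CTH met → 6% available; preferential 6%. → 6%.
Line B: printing paper → 17.02; uncoated → 17.02.01; in sheets → 17.02.01.02. Scheduled 36%. Galveny agreement on 17.02.01: wholly obtained → 24% available; preferential 24%. → 24%.
Line C: kraft paper → 17.01; coated → 17.01.02; in rolls → 17.01.02.02. Scheduled 24%. Belmark agreement on 17.02.01.02: 17.01.02.02 not covered; anti-dumping (Belmark, 17.01): +41%; total 24% + 41% = 65%. → 65%.
Line D: printing paper → 17.02; coated → 17.02.02; in sheets → 17.02.02.01. Scheduled 13%. No special measure applies. → 13%.
Sum: 6% + 24% + 65% + 13% = 108%.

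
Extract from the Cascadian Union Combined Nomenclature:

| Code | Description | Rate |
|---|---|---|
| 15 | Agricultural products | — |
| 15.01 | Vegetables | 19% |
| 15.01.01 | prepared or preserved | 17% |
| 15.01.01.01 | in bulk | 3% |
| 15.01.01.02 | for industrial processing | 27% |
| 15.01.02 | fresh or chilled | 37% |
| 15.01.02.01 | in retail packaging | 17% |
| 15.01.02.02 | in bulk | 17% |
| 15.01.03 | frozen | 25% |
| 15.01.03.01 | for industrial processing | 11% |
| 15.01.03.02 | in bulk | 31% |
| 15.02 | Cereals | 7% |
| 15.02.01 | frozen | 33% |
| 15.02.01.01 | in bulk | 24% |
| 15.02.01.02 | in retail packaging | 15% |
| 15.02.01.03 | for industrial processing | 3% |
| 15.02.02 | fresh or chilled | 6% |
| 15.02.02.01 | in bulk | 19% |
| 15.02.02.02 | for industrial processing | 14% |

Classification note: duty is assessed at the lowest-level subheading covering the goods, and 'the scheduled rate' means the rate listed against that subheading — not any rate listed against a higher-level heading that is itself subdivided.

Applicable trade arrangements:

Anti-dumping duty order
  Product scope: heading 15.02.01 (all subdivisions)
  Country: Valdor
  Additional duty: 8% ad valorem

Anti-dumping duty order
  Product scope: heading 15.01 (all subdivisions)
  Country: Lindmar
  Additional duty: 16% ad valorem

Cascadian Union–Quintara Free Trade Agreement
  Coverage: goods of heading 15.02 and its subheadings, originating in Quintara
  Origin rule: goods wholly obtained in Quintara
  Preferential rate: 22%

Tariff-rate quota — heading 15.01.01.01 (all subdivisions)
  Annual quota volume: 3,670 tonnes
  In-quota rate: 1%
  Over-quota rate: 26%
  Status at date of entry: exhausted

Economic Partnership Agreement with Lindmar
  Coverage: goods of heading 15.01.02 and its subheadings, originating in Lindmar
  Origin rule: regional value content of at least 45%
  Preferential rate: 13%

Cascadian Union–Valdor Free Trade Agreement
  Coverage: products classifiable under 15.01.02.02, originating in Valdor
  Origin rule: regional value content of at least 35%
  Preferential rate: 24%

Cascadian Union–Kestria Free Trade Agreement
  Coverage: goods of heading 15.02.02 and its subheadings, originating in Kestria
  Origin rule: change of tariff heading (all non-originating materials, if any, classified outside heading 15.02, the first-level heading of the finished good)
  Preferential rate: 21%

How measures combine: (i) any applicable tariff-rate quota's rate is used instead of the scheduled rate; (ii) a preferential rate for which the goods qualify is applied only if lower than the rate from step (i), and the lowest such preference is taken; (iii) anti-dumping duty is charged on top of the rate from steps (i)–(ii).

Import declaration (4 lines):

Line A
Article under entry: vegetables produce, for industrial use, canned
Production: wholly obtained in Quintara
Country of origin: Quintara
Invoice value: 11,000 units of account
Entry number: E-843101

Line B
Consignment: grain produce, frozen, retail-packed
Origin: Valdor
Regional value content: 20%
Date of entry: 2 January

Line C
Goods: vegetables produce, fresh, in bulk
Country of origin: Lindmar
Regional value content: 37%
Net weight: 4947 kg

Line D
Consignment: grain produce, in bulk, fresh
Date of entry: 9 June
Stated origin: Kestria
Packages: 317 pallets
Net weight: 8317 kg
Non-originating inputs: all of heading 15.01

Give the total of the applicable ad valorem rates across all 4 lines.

Line A: vegetables → 15.01; canned → 15.01.01; for industrial use → 15.01.01.02. Scheduled 27%. Quintara agreement on 15.02: 15.01.01.02 not covered. → 27%.
Line B: grain → 15.02; frozen → 15.02.01; retail-packed → 15.02.01.02. Scheduled 15%. Valdor agreement on 15.01.02.02: 15.02.01.02 not covered; anti-dumping (Valdor, 15.02.01): +8%; total 15% + 8% = 23%. → 23%.
Line C: vegetables → 15.01; fresh → 15.01.02; in bulk → 15.01.02.02. Scheduled 17%. Lindmar agreement on 15.01.02: RVC < 45%; anti-dumping (Lindmar, 15.01): +16%; total 17% + 16% = 33%. → 33%.
Line D: grain → 15.02; fresh → 15.02.02; in bulk → 15.02.02.01. Scheduled 19%. Kestria agreement on 15.02.02: CTH met → 21% available; preference 21% not lower than 19% → no reduction. → 19%.
Sum: 27% + 23% + 33% + 19% = 102%.

102%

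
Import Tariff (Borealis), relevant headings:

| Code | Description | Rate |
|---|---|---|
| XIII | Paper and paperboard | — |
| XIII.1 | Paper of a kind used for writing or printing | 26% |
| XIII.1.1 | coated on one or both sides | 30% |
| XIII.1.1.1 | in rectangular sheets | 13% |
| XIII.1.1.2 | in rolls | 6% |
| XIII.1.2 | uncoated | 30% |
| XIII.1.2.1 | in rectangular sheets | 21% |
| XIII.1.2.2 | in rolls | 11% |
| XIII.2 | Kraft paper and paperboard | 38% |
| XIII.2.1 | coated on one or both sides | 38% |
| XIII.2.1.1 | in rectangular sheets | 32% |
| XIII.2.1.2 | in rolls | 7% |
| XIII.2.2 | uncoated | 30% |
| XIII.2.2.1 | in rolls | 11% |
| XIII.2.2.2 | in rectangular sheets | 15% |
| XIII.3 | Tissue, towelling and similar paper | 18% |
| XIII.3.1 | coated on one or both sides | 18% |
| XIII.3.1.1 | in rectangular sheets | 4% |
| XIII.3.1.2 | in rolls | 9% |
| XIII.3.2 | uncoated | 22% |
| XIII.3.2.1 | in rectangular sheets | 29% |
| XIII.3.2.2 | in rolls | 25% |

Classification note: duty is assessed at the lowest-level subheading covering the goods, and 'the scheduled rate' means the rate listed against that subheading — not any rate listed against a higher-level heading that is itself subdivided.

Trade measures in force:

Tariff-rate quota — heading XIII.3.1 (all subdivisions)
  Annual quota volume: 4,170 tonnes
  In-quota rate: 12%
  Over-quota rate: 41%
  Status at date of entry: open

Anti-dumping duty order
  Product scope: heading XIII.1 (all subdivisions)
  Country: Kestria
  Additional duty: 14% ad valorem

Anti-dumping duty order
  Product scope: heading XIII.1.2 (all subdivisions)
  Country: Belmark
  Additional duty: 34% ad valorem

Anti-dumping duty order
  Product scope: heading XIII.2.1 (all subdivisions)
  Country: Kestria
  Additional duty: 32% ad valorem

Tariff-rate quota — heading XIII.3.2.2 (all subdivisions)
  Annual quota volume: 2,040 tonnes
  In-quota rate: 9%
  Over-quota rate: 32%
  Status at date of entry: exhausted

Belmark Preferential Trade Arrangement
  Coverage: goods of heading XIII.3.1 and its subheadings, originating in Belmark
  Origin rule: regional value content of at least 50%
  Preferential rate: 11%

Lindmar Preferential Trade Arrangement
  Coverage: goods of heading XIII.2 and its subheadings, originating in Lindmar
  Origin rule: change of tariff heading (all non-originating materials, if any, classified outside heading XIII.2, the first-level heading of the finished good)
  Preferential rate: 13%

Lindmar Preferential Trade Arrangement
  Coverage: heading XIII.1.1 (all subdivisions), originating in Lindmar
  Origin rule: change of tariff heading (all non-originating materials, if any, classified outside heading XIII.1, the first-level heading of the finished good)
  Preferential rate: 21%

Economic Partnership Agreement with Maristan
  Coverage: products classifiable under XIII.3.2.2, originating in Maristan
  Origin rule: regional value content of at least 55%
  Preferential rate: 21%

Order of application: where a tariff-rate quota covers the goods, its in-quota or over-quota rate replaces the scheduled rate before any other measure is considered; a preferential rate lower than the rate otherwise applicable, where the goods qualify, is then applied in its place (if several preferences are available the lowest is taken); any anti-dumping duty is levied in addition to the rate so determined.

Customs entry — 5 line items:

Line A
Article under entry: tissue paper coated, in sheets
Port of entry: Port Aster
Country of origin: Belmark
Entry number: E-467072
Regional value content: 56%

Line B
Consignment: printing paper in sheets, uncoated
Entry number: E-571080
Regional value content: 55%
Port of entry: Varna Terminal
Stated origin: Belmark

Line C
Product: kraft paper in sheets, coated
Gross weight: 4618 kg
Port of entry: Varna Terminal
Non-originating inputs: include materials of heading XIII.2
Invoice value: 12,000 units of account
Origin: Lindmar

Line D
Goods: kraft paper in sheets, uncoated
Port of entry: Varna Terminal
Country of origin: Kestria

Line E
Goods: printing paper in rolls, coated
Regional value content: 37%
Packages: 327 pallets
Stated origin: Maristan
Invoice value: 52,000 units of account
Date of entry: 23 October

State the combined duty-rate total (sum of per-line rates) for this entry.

119%

Line A: tissue paper → XIII.3; coated → XIII.3.1; in sheets → XIII.3.1.1. Scheduled 4%. quota on XIII.3.1 open → in-quota 12%; Belmark agreement on XIII.3.1: RVC ≥ 50% → 11% available; preferential 11%. → 11%.
Line B: printing paper → XIII.1; uncoated → XIII.1.2; in sheets → XIII.1.2.1. Scheduled 21%. Belmark agreement on XIII.3.1: XIII.1.2.1 not covered; anti-dumping (Belmark, XIII.1.2): +34%; total 21% + 34% = 55%. → 55%.
Line C: kraft paper → XIII.2; coated → XIII.2.1; in sheets → XIII.2.1.1. Scheduled 32%. Lindmar agreement on XIII.2: CTH not met; Lindmar agreement on XIII.1.1: XIII.2.1.1 not covered. → 32%.
Line D: kraft paper → XIII.2; uncoated → XIII.2.2; in sheets → XIII.2.2.2. Scheduled 15%. No special measure applies. → 15%.
Line E: printing paper → XIII.1; coated → XIII.1.1; in rolls → XIII.1.1.2. Scheduled 6%. Maristan agreement on XIII.3.2.2: XIII.1.1.2 not covered. → 6%.
Sum: 11% + 55% + 32% + 15% + 6% = 119%.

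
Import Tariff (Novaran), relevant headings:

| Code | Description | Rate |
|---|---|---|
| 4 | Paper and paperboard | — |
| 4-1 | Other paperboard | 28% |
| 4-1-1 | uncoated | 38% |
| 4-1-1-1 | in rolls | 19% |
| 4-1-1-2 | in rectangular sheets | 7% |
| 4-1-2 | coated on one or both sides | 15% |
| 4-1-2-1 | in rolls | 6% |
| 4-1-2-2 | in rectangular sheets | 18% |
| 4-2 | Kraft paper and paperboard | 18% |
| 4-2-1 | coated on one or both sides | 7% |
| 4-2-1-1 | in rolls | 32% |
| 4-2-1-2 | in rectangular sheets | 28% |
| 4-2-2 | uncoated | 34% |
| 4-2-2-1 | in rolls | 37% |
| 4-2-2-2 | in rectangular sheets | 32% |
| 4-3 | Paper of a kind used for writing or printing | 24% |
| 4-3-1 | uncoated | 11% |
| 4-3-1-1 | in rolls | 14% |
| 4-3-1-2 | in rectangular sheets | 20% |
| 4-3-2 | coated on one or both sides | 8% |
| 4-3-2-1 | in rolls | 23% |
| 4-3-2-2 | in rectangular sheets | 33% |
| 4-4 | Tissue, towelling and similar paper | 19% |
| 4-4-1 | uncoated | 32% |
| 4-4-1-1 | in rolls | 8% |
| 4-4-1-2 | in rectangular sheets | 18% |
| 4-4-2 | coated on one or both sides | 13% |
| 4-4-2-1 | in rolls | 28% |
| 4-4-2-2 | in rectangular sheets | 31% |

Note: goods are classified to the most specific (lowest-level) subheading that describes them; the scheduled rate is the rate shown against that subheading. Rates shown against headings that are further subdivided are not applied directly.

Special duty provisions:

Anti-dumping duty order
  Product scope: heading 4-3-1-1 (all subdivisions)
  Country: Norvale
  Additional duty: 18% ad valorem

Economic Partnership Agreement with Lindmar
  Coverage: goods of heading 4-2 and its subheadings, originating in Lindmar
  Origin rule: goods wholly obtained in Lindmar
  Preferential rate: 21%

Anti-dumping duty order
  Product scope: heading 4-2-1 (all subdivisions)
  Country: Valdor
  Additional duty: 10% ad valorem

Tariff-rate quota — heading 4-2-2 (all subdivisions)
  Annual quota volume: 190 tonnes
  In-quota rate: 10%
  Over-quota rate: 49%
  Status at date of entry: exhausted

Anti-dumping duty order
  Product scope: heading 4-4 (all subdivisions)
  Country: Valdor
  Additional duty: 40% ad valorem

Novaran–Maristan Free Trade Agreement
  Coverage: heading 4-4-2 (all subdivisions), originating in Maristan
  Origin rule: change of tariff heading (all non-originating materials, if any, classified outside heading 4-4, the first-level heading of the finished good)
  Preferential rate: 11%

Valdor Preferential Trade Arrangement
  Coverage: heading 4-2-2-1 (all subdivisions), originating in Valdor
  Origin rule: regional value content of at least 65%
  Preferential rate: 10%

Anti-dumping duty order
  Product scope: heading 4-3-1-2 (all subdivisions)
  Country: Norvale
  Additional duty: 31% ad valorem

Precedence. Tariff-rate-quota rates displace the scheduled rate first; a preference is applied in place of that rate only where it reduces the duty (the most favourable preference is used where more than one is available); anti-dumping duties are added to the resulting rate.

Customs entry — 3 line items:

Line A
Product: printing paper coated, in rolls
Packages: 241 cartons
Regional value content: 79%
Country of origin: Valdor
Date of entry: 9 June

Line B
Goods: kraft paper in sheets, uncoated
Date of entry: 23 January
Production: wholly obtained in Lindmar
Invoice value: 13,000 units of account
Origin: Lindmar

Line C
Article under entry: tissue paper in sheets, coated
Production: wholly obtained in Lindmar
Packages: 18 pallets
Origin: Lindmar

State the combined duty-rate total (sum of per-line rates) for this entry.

Line A: printing paper → 4-3; coated → 4-3-2; in rolls → 4-3-2-1. Scheduled 23%. Valdor agreement on 4-2-2-1: 4-3-2-1 not covered. → 23%.
Line B: kraft paper → 4-2; uncoated → 4-2-2; in sheets → 4-2-2-2. Scheduled 32%. quota on 4-2-2 exhausted → over-quota 49%; Lindmar agreement on 4-2: wholly obtained → 21% available; preferential 21%. → 21%.
Line C: tissue paper → 4-4; coated → 4-4-2; in sheets → 4-4-2-2. Scheduled 31%. Lindmar agreement on 4-2: 4-4-2-2 not covered. → 31%.
Sum: 23% + 21% + 31% = 75%.

75%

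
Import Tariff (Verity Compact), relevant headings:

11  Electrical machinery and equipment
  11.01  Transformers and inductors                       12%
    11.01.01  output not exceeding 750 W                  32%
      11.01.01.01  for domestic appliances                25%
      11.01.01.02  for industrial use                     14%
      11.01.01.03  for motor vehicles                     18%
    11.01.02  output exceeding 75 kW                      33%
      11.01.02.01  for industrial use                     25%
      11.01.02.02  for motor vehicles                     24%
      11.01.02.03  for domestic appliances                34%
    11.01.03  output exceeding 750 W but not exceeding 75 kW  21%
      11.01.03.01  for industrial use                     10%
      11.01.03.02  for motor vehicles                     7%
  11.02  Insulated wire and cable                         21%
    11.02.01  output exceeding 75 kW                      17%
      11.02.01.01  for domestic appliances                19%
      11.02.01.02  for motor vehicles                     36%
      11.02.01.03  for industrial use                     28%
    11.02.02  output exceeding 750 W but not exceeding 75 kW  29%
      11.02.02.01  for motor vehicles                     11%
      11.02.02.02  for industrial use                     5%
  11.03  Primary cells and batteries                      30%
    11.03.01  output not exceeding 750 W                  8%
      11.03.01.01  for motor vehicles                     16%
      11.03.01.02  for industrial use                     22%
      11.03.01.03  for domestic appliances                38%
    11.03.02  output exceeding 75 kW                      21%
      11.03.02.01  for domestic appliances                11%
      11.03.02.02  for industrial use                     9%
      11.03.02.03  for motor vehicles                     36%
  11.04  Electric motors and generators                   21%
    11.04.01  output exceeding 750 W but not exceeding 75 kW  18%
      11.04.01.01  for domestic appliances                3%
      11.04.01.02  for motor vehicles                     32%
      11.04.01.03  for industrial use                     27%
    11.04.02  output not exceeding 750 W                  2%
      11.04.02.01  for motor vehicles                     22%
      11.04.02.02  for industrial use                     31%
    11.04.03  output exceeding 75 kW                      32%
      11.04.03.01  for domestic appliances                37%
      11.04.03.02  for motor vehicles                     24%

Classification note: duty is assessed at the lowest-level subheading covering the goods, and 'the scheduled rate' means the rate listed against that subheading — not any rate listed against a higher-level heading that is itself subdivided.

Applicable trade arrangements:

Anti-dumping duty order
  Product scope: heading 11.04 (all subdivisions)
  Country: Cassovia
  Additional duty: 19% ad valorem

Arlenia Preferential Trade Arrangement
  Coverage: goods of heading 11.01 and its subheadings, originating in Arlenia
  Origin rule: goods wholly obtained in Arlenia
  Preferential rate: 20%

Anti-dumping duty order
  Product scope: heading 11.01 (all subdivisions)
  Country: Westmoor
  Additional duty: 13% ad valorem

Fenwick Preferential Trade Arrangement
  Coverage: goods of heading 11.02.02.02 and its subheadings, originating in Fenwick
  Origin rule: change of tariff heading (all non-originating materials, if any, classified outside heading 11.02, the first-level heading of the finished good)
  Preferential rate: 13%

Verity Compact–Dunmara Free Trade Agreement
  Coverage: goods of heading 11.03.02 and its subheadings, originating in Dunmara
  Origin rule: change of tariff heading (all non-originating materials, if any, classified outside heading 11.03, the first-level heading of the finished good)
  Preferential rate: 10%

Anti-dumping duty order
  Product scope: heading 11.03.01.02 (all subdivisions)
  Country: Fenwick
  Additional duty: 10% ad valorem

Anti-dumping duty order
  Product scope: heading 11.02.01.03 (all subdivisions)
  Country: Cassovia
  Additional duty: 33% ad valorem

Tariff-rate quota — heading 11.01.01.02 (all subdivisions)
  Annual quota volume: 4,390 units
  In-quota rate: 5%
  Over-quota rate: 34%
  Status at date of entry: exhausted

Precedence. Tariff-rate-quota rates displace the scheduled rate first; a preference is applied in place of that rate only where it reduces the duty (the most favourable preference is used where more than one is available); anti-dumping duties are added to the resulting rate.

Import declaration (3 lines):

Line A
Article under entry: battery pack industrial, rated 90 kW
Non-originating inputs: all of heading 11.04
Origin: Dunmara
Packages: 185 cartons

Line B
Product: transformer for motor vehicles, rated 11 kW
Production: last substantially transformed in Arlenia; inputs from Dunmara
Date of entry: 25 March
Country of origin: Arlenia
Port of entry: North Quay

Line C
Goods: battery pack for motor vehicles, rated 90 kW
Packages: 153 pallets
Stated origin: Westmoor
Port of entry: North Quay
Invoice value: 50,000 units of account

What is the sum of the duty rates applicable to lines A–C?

52%

Line A: battery pack → 11.03; rated 90 kW → 11.03.02; industrial → 11.03.02.02. Scheduled 9%. Dunmara agreement on 11.03.02: CTH met → 10% available; preference 10% not lower than 9% → no reduction. → 9%.
Line B: transformer → 11.01; rated 11 kW → 11.01.03; for motor vehicles → 11.01.03.02. Scheduled 7%. Arlenia agreement on 11.01: not wholly obtained. → 7%.
Line C: battery pack → 11.03; rated 90 kW → 11.03.02; for motor vehicles → 11.03.02.03. Scheduled 36%. No special measure applies. → 36%.
Sum: 9% + 7% + 36% = 52%.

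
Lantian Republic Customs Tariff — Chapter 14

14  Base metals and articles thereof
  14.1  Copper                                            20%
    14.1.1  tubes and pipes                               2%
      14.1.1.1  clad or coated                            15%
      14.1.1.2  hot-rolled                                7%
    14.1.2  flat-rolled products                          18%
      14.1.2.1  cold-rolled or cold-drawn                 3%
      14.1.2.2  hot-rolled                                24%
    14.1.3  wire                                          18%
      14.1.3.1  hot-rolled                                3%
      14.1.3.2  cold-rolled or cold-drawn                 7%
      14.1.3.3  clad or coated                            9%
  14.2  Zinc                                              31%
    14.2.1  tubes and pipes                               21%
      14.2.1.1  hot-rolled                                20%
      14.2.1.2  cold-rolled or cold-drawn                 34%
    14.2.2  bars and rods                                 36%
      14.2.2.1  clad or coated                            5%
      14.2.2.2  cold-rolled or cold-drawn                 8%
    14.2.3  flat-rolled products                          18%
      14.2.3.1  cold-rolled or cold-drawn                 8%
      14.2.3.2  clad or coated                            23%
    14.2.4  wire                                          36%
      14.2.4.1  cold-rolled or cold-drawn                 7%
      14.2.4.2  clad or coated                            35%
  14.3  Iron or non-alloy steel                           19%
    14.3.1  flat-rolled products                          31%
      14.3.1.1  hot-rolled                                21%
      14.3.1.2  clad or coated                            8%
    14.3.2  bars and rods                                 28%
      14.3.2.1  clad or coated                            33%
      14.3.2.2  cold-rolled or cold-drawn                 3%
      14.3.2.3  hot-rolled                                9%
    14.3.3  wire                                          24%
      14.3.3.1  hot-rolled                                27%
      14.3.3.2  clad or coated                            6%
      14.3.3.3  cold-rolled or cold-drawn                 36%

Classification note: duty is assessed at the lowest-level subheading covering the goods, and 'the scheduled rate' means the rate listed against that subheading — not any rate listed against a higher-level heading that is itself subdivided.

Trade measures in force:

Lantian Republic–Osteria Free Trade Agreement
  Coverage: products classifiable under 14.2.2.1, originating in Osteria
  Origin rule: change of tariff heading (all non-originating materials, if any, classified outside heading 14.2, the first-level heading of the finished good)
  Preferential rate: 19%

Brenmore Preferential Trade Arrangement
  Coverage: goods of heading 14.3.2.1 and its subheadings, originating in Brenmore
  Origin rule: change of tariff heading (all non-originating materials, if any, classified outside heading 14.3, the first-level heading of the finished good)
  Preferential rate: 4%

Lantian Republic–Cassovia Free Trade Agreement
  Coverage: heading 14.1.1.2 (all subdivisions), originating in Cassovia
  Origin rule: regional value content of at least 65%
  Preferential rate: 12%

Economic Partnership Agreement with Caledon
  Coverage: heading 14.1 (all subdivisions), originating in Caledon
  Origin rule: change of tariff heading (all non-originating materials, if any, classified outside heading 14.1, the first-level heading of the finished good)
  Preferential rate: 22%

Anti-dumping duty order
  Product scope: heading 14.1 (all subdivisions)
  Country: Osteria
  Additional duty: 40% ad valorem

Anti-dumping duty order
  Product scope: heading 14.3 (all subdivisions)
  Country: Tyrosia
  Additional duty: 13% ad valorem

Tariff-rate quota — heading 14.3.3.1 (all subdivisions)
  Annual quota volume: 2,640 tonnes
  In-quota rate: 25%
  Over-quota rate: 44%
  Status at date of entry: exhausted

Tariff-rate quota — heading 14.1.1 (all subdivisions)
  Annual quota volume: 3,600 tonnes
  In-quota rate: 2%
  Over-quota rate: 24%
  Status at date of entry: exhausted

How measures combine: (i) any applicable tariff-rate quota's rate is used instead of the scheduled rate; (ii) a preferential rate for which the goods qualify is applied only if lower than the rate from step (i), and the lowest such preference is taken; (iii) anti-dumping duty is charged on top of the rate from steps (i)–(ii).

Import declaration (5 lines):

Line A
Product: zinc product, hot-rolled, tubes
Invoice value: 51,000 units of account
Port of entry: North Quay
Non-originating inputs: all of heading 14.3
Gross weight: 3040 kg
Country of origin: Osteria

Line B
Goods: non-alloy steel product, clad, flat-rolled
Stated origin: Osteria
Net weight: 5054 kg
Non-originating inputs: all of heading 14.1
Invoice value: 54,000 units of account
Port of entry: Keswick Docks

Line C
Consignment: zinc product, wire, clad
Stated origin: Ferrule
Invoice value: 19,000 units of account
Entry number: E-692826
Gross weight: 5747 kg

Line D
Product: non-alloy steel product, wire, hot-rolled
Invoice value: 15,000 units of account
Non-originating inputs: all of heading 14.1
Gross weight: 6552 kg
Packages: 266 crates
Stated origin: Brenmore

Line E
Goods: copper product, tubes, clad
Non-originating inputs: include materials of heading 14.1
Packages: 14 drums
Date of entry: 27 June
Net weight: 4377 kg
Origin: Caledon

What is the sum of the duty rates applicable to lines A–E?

Line A: zinc → 14.2; tubes → 14.2.1; hot-rolled → 14.2.1.1. Scheduled 20%. Osteria agreement on 14.2.2.1: 14.2.1.1 not covered. → 20%.
Line B: non-alloy steel → 14.3; flat-rolled → 14.3.1; clad → 14.3.1.2. Scheduled 8%. Osteria agreement on 14.2.2.1: 14.3.1.2 not covered. → 8%.
Line C: zinc → 14.2; wire → 14.2.4; clad → 14.2.4.2. Scheduled 35%. No special measure applies. → 35%.
Line D: non-alloy steel → 14.3; wire → 14.3.3; hot-rolled → 14.3.3.1. Scheduled 27%. quota on 14.3.3.1 exhausted → over-quota 44%; Brenmore agreement on 14.3.2.1: 14.3.3.1 not covered. → 44%.
Line E: copper → 14.1; tubes → 14.1.1; clad → 14.1.1.1. Scheduled 15%. quota on 14.1.1 exhausted → over-quota 24%; Caledon agreement on 14.1: CTH not met. → 24%.
Sum: 20% + 8% + 35% + 44% + 24% = 131%.

131%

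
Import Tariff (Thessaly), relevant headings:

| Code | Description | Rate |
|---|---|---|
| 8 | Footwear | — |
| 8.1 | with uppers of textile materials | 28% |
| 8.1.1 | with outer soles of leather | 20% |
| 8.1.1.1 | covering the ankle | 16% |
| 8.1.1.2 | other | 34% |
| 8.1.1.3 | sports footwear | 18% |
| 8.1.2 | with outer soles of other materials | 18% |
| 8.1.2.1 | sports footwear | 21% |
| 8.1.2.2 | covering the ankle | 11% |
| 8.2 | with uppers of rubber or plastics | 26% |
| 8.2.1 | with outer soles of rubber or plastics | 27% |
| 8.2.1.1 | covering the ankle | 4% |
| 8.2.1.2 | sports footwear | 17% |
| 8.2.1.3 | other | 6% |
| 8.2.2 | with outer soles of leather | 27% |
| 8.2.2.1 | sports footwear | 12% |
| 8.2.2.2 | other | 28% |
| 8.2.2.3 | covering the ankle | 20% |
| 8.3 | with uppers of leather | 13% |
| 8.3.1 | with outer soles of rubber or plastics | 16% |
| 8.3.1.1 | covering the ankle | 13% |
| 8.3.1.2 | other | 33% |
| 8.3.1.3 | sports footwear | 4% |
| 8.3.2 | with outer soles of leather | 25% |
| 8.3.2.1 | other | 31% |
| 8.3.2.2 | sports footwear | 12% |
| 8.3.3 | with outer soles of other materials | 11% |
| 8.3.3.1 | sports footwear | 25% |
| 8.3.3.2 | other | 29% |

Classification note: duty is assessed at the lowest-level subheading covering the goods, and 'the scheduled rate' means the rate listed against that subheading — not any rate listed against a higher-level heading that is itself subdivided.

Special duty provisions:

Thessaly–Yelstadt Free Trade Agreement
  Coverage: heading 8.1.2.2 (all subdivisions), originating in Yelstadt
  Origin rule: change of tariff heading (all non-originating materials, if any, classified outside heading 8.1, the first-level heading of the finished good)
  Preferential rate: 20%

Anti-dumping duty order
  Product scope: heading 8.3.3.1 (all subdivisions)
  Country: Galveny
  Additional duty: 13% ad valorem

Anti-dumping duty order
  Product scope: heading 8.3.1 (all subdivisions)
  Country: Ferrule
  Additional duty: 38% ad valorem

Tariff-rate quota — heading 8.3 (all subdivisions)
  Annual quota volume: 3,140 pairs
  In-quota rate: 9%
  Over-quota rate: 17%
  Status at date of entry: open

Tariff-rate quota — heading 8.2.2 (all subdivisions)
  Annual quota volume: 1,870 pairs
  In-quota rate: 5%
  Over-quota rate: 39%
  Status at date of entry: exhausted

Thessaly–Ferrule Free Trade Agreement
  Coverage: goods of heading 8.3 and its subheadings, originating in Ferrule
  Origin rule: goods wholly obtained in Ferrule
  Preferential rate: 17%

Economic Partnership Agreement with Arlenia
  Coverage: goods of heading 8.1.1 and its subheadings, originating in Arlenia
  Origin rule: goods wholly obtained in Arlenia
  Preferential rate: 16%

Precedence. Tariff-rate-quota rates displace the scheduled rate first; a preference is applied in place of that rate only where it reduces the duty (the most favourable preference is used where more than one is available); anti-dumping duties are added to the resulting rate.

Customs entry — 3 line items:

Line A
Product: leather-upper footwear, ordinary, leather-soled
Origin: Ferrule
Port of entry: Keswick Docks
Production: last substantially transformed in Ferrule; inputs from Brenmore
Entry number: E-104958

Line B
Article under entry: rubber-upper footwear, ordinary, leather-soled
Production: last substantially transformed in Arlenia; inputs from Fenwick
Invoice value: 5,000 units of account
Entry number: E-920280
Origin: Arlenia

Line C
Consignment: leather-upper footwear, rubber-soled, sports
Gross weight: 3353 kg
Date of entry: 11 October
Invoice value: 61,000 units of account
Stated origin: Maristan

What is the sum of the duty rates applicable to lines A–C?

57%

Line A: leather-upper → 8.3; leather-soled → 8.3.2; ordinary → 8.3.2.1. Scheduled 31%. quota on 8.3 open → in-quota 9%; Ferrule agreement on 8.3: not wholly obtained. → 9%.
Line B: rubber-upper → 8.2; leather-soled → 8.2.2; ordinary → 8.2.2.2. Scheduled 28%. quota on 8.2.2 exhausted → over-quota 39%; Arlenia agreement on 8.1.1: 8.2.2.2 not covered. → 39%.
Line C: leather-upper → 8.3; rubber-soled → 8.3.1; sports → 8.3.1.3. Scheduled 4%. quota on 8.3 open → in-quota 9%. → 9%.
Sum: 9% + 39% + 9% = 57%.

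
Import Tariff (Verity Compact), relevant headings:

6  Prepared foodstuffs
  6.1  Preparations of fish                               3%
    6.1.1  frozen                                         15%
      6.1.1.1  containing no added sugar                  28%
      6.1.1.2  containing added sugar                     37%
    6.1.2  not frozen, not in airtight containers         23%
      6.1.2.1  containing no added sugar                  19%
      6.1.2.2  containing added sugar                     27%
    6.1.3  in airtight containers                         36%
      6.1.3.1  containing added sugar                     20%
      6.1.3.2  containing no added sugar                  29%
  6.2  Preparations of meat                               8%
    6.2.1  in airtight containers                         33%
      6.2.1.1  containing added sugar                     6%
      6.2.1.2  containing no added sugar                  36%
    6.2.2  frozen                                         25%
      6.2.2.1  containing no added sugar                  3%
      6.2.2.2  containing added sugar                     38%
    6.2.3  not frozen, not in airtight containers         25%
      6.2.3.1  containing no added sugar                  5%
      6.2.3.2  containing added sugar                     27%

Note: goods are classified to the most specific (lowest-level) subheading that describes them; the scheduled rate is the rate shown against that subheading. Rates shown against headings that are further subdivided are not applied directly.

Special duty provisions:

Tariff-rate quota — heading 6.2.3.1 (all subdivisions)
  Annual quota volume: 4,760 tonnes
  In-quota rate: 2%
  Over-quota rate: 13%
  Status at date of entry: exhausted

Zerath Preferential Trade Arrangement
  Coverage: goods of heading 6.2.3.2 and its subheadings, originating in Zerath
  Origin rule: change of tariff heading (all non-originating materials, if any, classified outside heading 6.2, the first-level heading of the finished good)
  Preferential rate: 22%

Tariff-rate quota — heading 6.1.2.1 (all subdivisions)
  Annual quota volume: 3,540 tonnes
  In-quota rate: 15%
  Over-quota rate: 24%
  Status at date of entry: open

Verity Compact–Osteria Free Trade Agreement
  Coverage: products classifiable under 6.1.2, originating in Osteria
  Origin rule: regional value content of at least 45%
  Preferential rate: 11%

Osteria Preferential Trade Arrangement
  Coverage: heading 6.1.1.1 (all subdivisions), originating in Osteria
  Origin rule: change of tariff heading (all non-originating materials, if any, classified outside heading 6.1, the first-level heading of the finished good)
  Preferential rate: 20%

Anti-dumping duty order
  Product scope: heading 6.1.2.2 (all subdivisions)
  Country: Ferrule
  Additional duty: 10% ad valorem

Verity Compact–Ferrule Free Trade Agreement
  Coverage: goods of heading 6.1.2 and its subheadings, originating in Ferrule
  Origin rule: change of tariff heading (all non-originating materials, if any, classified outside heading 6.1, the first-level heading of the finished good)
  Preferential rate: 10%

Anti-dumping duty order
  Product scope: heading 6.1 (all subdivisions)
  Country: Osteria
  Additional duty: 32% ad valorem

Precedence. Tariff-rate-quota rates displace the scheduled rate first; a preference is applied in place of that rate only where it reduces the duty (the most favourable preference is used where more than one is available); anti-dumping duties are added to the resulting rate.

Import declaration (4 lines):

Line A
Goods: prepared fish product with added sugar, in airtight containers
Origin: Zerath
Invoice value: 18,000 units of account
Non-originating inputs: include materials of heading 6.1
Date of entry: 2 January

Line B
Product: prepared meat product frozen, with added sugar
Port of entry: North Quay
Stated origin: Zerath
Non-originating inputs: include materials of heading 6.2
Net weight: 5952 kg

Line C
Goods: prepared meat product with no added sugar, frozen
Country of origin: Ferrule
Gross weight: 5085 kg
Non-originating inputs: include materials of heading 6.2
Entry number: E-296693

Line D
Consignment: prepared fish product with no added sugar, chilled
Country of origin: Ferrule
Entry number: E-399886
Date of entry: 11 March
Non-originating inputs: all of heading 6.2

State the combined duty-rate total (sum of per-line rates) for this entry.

71%

Line A: prepared fish product → 6.1; in airtight containers → 6.1.3; with added sugar → 6.1.3.1. Scheduled 20%. Zerath agreement on 6.2.3.2: 6.1.3.1 not covered. → 20%.
Line B: prepared meat product → 6.2; frozen → 6.2.2; with added sugar → 6.2.2.2. Scheduled 38%. Zerath agreement on 6.2.3.2: 6.2.2.2 not covered. → 38%.
Line C: prepared meat product → 6.2; frozen → 6.2.2; with no added sugar → 6.2.2.1. Scheduled 3%. Ferrule agreement on 6.1.2: 6.2.2.1 not covered. → 3%.
Line D: prepared fish product → 6.1; chilled → 6.1.2; with no added sugar → 6.1.2.1. Scheduled 19%. quota on 6.1.2.1 open → in-quota 15%; Ferrule agreement on 6.1.2: CTH met → 10% available; preferential 10%. → 10%.
Sum: 20% + 38% + 3% + 10% = 71%.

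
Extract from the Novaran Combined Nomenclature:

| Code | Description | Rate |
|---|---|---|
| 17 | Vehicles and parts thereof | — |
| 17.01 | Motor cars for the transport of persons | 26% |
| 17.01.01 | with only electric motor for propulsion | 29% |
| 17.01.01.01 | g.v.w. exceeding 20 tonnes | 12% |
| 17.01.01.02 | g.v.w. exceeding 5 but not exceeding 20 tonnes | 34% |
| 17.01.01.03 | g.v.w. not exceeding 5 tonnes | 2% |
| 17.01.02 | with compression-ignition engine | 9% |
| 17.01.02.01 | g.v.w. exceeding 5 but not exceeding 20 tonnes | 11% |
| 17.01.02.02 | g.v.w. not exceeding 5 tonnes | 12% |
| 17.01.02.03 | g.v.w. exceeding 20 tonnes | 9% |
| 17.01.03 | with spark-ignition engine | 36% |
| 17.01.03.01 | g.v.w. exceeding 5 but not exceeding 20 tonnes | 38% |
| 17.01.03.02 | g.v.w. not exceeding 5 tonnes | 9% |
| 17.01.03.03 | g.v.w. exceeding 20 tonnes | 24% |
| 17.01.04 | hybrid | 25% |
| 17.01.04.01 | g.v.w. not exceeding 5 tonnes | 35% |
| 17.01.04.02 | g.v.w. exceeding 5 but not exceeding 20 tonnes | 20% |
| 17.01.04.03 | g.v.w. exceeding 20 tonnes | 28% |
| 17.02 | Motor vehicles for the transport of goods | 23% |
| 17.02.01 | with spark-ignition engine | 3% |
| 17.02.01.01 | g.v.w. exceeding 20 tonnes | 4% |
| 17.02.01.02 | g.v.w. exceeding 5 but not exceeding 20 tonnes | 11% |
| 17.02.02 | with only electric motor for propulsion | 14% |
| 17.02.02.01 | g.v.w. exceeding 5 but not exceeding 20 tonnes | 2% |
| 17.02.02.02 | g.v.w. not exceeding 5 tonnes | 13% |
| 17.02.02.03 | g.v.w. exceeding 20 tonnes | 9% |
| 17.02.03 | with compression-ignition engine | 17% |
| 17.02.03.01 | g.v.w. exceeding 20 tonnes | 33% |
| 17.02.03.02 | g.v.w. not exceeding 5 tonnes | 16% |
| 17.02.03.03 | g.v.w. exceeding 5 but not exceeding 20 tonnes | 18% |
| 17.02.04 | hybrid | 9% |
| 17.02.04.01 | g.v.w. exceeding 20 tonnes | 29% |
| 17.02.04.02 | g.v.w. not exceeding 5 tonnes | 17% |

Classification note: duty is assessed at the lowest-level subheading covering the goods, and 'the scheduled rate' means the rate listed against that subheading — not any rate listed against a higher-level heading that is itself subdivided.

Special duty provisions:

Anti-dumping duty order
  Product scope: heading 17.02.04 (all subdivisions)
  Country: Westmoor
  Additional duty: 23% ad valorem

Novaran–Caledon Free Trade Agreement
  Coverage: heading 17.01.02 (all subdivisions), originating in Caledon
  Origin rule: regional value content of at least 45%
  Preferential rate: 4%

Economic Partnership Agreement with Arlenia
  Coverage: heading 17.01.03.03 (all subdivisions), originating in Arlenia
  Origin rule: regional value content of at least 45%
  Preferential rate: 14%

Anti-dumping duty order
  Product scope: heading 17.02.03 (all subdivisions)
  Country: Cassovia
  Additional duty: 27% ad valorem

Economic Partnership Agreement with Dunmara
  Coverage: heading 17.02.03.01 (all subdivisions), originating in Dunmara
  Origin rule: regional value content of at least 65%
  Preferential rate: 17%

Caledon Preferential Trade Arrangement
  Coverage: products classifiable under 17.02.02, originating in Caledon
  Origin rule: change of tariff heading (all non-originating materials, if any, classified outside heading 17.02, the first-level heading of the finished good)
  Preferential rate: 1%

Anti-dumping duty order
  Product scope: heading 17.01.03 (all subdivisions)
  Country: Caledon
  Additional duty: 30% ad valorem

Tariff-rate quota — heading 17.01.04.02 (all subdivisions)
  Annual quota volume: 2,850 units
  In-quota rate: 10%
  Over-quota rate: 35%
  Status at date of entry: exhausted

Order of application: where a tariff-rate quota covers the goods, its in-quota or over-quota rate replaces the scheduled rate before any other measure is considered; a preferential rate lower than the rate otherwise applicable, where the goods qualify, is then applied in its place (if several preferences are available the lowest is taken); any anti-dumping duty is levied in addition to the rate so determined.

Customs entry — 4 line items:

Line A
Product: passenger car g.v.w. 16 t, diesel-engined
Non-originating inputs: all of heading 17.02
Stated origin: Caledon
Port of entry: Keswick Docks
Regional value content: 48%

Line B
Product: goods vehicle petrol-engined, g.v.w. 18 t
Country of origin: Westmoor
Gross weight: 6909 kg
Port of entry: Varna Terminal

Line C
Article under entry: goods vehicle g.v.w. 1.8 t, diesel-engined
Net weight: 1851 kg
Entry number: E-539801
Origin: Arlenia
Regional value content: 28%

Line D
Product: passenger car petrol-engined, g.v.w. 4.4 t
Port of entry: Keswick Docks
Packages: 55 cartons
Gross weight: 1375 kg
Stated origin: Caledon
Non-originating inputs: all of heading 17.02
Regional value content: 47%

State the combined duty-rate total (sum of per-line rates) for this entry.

70%

Line A: passenger car → 17.01; diesel-engined → 17.01.02; g.v.w. 16 t → 17.01.02.01. Scheduled 11%. Caledon agreement on 17.01.02: RVC ≥ 45% → 4% available; Caledon agreement on 17.02.02: 17.01.02.01 not covered; preferential 4%. → 4%.
Line B: goods vehicle → 17.02; petrol-engined → 17.02.01; g.v.w. 18 t → 17.02.01.02. Scheduled 11%. No special measure applies. → 11%.
Line C: goods vehicle → 17.02; diesel-engined → 17.02.03; g.v.w. 1.8 t → 17.02.03.02. Scheduled 16%. Arlenia agreement on 17.01.03.03: 17.02.03.02 not covered. → 16%.
Line D: passenger car → 17.01; petrol-engined → 17.01.03; g.v.w. 4.4 t → 17.01.03.02. Scheduled 9%. Caledon agreement on 17.01.02: 17.01.03.02 not covered; Caledon agreement on 17.02.02: 17.01.03.02 not covered; anti-dumping (Caledon, 17.01.03): +30%; total 9% + 30% = 39%. → 39%.
Sum: 4% + 11% + 16% + 39% = 70%.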